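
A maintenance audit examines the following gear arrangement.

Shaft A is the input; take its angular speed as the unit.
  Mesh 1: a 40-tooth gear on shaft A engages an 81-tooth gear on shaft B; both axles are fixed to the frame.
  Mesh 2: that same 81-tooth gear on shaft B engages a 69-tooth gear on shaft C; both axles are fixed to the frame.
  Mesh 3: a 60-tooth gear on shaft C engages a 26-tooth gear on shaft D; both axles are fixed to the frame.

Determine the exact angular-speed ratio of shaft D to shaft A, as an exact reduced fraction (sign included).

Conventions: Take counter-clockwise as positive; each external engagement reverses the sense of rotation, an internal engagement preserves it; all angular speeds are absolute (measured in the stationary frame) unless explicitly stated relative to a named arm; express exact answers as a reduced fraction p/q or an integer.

-400/299

class = fixed-axis compound train [3 meshes; 3 ratios multiply, 3 sense flips]
mesh 1 [40T→81T]: running ratio 40/81, sense −
mesh 2 [81T→69T]: running ratio 40/69, sense +
mesh 3 [60T→26T]: running ratio 400/299, sense −
ω_out/ω_in = -400/299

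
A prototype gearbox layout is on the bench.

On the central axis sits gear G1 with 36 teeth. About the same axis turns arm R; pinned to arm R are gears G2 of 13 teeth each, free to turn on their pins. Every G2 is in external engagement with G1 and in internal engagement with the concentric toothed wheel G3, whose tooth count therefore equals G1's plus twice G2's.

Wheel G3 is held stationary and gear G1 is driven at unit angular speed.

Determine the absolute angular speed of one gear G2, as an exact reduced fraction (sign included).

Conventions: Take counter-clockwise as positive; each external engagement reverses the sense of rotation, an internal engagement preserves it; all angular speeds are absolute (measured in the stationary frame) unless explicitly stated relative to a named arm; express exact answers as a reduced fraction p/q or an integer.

-18/13

class = planetary set [G3 = 36+2·13 = 62; Willis about the carrier]
ring teeth: 36 + 2·13 = 62
36(ω_sun−ω_arm) = −62(ω_ring−ω_arm),  ω_ring = 0, ω_sun = 1
36(1−ω_arm) = −62(0−ω_arm)  ⇒  98·ω_arm = 36  ⇒  ω_arm = 18/49
sun–planet mesh: 36·(1−18/49) = −13·(ω_p−ω_arm)  ⇒  ω_p−ω_arm = -1116/637
ω_p = 18/49 − 1116/637 = -18/13
exact speed ratio = -18/13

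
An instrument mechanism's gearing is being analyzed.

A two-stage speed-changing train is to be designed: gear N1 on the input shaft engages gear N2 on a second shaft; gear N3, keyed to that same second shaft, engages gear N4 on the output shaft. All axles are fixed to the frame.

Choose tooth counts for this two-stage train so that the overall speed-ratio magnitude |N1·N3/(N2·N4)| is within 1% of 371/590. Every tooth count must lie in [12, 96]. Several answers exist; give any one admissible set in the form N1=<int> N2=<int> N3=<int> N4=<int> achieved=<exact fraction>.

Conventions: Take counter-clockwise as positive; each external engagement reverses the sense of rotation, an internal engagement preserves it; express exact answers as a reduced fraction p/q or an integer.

2-stage fixed-axis compound train for ratio 371/590
target = 371/590 in lowest terms: an exact hit needs N1·N3 = k·371 and N2·N4 = k·590 for one integer k, every count in [12, 96]; additionally prefer no 1:1 stage (N1 ≠ N2, N3 ≠ N4)
k = 1: no 1:1-free in-range split of k·371 and k·590 into factor pairs; take k = 2
k = 2: N1·N3 = 742 = 14·53, N2·N4 = 1180 = 20·59
achieved = 14·53/(20·59) = 371/590; |achieved − target| = 0 ≤ 371/59000 ✓

N1=14 N2=20 N3=53 N4=59 achieved=371/590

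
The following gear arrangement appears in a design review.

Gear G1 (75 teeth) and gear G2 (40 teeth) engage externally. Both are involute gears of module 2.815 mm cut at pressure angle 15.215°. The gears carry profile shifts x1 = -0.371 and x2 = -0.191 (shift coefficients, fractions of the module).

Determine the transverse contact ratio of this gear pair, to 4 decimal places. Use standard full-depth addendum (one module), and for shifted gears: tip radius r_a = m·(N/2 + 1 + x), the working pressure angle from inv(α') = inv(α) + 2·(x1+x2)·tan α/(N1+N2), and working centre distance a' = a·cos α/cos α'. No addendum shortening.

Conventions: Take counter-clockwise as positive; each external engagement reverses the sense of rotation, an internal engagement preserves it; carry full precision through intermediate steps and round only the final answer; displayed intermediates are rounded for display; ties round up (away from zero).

2.3834

topology: single-mesh involute geometry — m = 2.815, 75T/40T pair
base radii: r_b1 = 101.862304, r_b2 = 54.326562
tip radii: r_a1 = 107.333135, r_a2 = 58.577335
inv(α') = inv(15.215°) + 2·(-0.371-0.191)·tan α/(75+40) = 0.00376502  ⇒  α' = 12.76967°
a' = a·cos α / cos α' = 161.8625·cos 15.215°/cos 12.76967° = 160.149936
action lengths: √(r_a1²−r_b1²) = 33.830058, √(r_a2²−r_b2²) = 21.907277
base pitch p_b = π·m·cos α = 8.533596
CR = (33.830058 + 21.907277 − 160.149936·sin 12.76967°)/8.533596 = 2.383407
contact ratio ≈ 2.3834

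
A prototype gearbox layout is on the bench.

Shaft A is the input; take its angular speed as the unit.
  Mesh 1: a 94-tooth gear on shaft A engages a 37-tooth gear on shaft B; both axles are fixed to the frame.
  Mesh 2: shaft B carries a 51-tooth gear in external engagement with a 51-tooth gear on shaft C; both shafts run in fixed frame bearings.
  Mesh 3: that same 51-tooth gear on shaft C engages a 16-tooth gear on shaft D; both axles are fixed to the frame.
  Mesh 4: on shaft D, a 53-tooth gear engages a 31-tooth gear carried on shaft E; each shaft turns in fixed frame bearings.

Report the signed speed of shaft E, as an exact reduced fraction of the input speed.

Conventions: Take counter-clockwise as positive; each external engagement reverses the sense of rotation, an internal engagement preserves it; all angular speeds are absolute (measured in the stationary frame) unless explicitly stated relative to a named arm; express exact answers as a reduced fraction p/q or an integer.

4-mesh fixed-axis compound train (all bearings frame-fixed)
mesh 1 [94T→37T]: |ω|/ω_in = 1×94/37 = 94/37, sense flips to −
mesh 2 [51T→51T]: |ω|/ω_in = (94/37)×51/51 = 94/37, sense flips to +
mesh 3 [51T→16T]: |ω|/ω_in = (94/37)×51/16 = 2397/296, sense flips to −
mesh 4 [53T→31T]: |ω|/ω_in = (2397/296)×53/31 = 127041/9176, sense flips to +
signed output speed (× input speed) = 127041/9176

127041/9176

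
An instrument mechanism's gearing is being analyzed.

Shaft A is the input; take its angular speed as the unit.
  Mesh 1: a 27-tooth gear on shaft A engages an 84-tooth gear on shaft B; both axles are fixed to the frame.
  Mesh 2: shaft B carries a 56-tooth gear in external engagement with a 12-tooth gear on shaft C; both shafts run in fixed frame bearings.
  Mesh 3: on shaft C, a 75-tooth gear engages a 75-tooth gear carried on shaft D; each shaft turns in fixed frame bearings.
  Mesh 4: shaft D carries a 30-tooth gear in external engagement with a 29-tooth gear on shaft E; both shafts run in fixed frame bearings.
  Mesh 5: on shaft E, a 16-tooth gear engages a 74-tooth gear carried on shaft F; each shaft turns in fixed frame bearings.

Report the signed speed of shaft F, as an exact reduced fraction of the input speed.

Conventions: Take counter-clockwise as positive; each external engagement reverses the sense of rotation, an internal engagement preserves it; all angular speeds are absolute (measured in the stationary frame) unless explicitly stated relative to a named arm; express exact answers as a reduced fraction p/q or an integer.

5-mesh fixed-axis compound train (all bearings frame-fixed)
mesh 1 [27T→84T]: |ω|/ω_in = 1×27/84 = 9/28, sense flips to −
mesh 2 [56T→12T]: |ω|/ω_in = (9/28)×56/12 = 3/2, sense flips to +
mesh 3 [75T→75T]: |ω|/ω_in = (3/2)×75/75 = 3/2, sense flips to −
mesh 4 [30T→29T]: |ω|/ω_in = (3/2)×30/29 = 45/29, sense flips to +
mesh 5 [16T→74T]: |ω|/ω_in = (45/29)×16/74 = 360/1073, sense flips to −
signed output speed (× input speed) = -360/1073

-360/1073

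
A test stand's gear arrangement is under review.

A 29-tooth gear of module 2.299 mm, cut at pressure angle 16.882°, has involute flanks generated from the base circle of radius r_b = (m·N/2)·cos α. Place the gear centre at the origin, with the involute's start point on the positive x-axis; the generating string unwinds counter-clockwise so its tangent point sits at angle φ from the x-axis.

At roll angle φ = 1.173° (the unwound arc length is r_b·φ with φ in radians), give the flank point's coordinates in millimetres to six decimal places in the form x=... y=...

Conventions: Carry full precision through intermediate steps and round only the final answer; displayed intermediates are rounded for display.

recognized (one wheel, involute flank): single-mesh tooth geometry, m = 2.299, N = 29
pitch radius r_p = m·N/2 = 2.299·29/2 = 33.335500
base radius r_b = r_p·cos α = 33.335500·cos 16.882° = 31.898902
roll angle φ = 1.173° = 0.02047271 rad
x = r_b·(cos φ + φ·sin φ) = 31.905586
y = r_b·(sin φ − φ·cos φ) = 0.000091

x=31.905586 y=0.000091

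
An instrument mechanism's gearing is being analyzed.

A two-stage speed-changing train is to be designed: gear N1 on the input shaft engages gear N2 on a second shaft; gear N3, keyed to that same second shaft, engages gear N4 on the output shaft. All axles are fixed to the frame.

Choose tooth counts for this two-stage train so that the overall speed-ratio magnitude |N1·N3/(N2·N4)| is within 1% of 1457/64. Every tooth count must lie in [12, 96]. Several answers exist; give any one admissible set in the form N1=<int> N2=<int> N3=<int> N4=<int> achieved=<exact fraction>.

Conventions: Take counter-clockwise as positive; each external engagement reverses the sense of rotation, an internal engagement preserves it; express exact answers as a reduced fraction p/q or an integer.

N1=47 N2=12 N3=93 N4=16 achieved=1457/64

2-stage fixed-axis compound train for ratio 1457/64
target = 1457/64 in lowest terms: an exact hit needs N1·N3 = k·1457 and N2·N4 = k·64 for one integer k, every count in [12, 96]; additionally prefer no 1:1 stage (N1 ≠ N2, N3 ≠ N4)
k = 1…2: no 1:1-free in-range split of k·1457 and k·64 into factor pairs; take k = 3
k = 3: N1·N3 = 4371 = 47·93, N2·N4 = 192 = 12·16
achieved = 47·93/(12·16) = 1457/64; |achieved − target| = 0 ≤ 1457/6400 ✓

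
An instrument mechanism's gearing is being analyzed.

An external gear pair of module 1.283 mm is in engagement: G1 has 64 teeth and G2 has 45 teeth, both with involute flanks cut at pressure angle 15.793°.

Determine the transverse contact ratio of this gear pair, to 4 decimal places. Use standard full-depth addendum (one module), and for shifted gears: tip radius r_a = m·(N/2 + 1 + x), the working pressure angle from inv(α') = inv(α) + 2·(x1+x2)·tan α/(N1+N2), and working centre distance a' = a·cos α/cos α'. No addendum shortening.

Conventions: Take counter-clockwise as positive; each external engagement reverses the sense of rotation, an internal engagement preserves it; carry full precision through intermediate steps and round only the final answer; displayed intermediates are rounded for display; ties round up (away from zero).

2.0420

class = single-mesh tooth geometry [involute pair 64T × 45T, m = 1.283]
base radii: r_b1 = 39.506187, r_b2 = 27.777788
tip radii: r_a1 = 42.339000, r_a2 = 30.150500
no profile shift: α' = α, a' = a
action lengths: √(r_a1²−r_b1²) = 15.226690, √(r_a2²−r_b2²) = 11.723785
base pitch p_b = π·m·cos α = 3.878511
CR = (15.226690 + 11.723785 − 69.923500·sin 15.79300°)/3.878511 = 2.041997
contact ratio ≈ 2.0420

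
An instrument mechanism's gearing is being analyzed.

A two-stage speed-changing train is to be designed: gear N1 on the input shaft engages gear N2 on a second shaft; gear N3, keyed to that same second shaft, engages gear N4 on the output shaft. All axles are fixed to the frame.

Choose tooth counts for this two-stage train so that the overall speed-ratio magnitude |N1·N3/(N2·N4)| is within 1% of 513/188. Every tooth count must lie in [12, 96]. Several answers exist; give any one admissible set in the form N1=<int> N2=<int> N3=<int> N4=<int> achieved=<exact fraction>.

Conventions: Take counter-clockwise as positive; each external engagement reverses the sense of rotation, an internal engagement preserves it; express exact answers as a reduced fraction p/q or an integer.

N1=19 N2=12 N3=81 N4=47 achieved=513/188

topology: fixed-axis compound train — 2 stages, target 513/188
target = 513/188 in lowest terms: an exact hit needs N1·N3 = k·513 and N2·N4 = k·188 for one integer k, every count in [12, 96]; additionally prefer no 1:1 stage (N1 ≠ N2, N3 ≠ N4)
k = 1…2: no 1:1-free in-range split of k·513 and k·188 into factor pairs; take k = 3
k = 3: N1·N3 = 1539 = 19·81, N2·N4 = 564 = 12·47
achieved = 19·81/(12·47) = 513/188; |achieved − target| = 0 ≤ 513/18800 ✓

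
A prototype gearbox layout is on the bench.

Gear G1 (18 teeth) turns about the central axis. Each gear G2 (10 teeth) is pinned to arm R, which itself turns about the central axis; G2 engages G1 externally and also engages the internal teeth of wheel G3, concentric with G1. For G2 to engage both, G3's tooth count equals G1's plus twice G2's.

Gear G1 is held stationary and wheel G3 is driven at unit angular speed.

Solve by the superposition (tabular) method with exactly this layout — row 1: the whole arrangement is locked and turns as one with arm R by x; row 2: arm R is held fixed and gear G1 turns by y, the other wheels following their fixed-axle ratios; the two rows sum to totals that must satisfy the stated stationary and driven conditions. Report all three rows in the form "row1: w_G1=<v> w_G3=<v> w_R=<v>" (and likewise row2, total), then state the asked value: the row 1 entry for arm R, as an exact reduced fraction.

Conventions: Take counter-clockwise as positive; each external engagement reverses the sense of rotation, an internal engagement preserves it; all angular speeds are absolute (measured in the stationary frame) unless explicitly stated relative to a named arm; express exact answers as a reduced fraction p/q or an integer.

row1: w_G1=19/28 w_G3=19/28 w_R=19/28
row2: w_G1=-19/28 w_G3=9/28 w_R=0
total: w_G1=0 w_G3=1 w_R=19/28
asked value: 19/28

planetary set (18T centre, 10T on arm, 38T internal) — Willis relation
row 1 (train locked, turned with arm): all members turn x
row 2 (arm held, sun turns y): ω_ring = −(18/38)·y, ω_arm = 0
boundary: total ω_sun = x + y = 0 and total ω_ring = x − (18/38)·y = 1  ⇒  y = -19/28, x = 19/28
row 2 ring = −(18/38)·(-19/28) = 9/28
totals (row 1 + row 2): sun 19/28 + (-19/28) = 0, ring 19/28 + 9/28 = 1, arm 19/28 + 0 = 19/28
asked cell (row1, arm) = 19/28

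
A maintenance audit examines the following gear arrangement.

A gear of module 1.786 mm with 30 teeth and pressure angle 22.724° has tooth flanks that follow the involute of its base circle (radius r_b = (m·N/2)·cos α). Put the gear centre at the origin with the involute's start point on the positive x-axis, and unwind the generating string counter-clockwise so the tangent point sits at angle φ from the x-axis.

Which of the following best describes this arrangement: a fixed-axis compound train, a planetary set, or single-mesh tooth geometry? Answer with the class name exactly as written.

single-mesh involute tooth geometry (30T wheel at module 1.786)
classification: single-mesh tooth geometry

single-mesh tooth geometry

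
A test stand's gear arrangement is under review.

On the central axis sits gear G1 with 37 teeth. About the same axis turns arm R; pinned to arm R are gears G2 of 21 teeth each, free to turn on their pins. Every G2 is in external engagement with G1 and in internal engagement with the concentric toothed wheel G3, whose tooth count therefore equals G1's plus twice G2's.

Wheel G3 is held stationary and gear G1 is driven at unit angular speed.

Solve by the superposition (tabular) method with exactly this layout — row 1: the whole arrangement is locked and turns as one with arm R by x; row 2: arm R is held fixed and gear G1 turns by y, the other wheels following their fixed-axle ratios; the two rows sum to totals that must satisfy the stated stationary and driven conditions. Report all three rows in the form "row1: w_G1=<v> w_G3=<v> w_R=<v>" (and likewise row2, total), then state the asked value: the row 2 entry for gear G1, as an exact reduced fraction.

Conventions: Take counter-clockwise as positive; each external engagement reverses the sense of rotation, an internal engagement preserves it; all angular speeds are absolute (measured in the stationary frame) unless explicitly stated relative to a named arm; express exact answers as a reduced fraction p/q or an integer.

recognized (axles ride arm R): planetary set, 37/21/79 teeth
row 1 — lock + rotate with arm: ω_sun = ω_ring = ω_arm = x
row 2: sun turns y, ring = −(37/79)·y, arm 0
boundary: total ω_ring = x − (37/79)·y = 0 and total ω_sun = x + y = 1  ⇒  y = 79/116, x = 37/116
row 2 ring = −(37/79)·79/116 = -37/116
totals (row 1 + row 2): sun 37/116 + 79/116 = 1, ring 37/116 + (-37/116) = 0, arm 37/116 + 0 = 37/116
asked cell (row2, sun) = 79/116

row1: w_G1=37/116 w_G3=37/116 w_R=37/116
row2: w_G1=79/116 w_G3=-37/116 w_R=0
total: w_G1=1 w_G3=0 w_R=37/116
asked value: 79/116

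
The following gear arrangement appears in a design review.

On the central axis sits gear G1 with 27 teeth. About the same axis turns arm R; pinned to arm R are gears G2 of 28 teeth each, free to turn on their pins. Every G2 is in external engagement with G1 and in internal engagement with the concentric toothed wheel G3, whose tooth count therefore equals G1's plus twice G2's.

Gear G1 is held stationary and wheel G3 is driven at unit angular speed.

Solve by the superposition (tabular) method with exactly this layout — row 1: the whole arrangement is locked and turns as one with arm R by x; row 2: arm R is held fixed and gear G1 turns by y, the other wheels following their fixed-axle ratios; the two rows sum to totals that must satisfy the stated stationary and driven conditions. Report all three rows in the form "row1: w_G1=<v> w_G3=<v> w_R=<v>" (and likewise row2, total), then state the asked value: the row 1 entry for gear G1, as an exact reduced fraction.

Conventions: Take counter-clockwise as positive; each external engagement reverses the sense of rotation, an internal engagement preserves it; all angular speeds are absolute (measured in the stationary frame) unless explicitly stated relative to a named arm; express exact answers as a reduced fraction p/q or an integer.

class = planetary set [G3 = 27+2·28 = 83; Willis about the carrier]
row 1 — lock + rotate with arm: ω_sun = ω_ring = ω_arm = x
row 2 (arm held, sun turns y): ω_ring = −(27/83)·y, ω_arm = 0
boundary: total ω_sun = x + y = 0 and total ω_ring = x − (27/83)·y = 1  ⇒  y = -83/110, x = 83/110
row 2 ring = −(27/83)·(-83/110) = 27/110
totals (row 1 + row 2): sun 83/110 + (-83/110) = 0, ring 83/110 + 27/110 = 1, arm 83/110 + 0 = 83/110
asked cell (row1, sun) = 83/110

row1: w_G1=83/110 w_G3=83/110 w_R=83/110
row2: w_G1=-83/110 w_G3=27/110 w_R=0
total: w_G1=0 w_G3=1 w_R=83/110
asked value: 83/110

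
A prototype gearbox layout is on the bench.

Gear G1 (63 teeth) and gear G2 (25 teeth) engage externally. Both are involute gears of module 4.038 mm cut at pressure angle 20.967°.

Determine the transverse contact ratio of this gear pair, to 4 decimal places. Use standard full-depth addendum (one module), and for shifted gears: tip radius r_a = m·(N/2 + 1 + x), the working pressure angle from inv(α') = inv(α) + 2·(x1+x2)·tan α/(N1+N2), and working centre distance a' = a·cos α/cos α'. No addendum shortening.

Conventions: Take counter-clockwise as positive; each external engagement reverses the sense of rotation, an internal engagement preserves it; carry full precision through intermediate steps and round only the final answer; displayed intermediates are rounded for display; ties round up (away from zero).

class = single-mesh tooth geometry [involute pair 63T × 25T, m = 4.038]
base radii: r_b1 = 118.774864, r_b2 = 47.132883
tip radii: r_a1 = 131.235000, r_a2 = 54.513000
no profile shift: α' = α, a' = a
action lengths: √(r_a1²−r_b1²) = 55.813591, √(r_a2²−r_b2²) = 27.389023
base pitch p_b = π·m·cos α = 11.845785
CR = (55.813591 + 27.389023 − 177.672000·sin 20.96700°)/11.845785 = 1.656809
contact ratio ≈ 1.6568

1.6568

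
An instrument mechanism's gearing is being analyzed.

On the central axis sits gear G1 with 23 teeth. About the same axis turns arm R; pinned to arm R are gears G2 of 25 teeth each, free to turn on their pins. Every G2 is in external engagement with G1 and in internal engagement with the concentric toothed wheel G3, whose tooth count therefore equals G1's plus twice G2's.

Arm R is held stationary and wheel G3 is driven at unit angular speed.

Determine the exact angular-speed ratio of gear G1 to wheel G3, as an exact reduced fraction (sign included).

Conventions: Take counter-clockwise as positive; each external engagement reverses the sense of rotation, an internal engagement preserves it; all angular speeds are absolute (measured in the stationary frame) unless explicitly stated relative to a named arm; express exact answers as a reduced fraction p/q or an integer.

-73/23

class = planetary set [G3 = 23+2·25 = 73; Willis about the carrier]
ring teeth: 23 + 2·25 = 73
23(ω_sun−ω_arm) = −73(ω_ring−ω_arm),  ω_arm = 0, ω_ring = 1
ω_sun = 0 − (73/23)(1−0) = -73/23
ω_out/ω_in = -73/23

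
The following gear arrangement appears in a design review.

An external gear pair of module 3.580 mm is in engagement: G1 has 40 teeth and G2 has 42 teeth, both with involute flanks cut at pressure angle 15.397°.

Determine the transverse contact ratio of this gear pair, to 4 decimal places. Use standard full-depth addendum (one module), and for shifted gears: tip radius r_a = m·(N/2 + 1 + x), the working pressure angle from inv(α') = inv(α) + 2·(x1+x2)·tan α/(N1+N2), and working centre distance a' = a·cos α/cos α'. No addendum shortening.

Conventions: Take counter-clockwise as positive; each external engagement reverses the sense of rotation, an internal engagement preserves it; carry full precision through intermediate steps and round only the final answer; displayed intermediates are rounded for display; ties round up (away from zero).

topology: single-mesh involute geometry — m = 3.580, 40T/42T pair
base radii: r_b1 = 69.030226, r_b2 = 72.481738
tip radii: r_a1 = 75.180000, r_a2 = 78.760000
no profile shift: α' = α, a' = a
action lengths: √(r_a1²−r_b1²) = 29.780199, √(r_a2²−r_b2²) = 30.814531
base pitch p_b = π·m·cos α = 10.843243
CR = (29.780199 + 30.814531 − 146.780000·sin 15.39700°)/10.843243 = 1.994220
contact ratio ≈ 1.9942

1.9942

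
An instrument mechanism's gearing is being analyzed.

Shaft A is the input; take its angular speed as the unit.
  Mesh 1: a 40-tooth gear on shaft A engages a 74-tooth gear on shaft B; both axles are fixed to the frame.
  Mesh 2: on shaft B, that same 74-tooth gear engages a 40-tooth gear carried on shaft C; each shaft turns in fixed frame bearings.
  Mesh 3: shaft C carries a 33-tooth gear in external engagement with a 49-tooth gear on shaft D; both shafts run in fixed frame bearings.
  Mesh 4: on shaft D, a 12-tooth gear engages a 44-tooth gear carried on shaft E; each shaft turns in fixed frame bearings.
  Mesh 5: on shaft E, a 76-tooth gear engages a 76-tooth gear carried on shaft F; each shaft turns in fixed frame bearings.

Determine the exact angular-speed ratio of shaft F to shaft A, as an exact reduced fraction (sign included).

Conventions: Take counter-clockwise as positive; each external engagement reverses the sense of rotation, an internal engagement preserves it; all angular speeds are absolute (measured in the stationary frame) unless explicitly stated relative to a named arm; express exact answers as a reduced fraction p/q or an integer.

class = fixed-axis compound train [5 meshes; 5 ratios multiply, 5 sense flips]
mesh 1 [40T→74T]: running ratio 20/37, sense −
mesh 2 [74T→40T]: running ratio 1, sense +
mesh 3 [33T→49T]: running ratio 33/49, sense −
mesh 4 [12T→44T]: running ratio 9/49, sense +
mesh 5 [76T→76T]: running ratio 9/49, sense −
ω_out/ω_in = -9/49

-9/49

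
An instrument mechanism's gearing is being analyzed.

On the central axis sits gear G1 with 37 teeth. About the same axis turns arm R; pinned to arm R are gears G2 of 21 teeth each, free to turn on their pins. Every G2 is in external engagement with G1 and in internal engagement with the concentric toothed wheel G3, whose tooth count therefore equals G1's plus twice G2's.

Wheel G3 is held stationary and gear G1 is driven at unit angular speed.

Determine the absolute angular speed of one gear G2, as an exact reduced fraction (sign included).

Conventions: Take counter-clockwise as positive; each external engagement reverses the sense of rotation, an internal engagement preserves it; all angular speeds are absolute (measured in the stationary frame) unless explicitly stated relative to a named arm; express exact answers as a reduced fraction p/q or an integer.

topology: planetary set — G1 37T / G2 21T / G3 79T, arm = carrier (Willis)
ring teeth: 37 + 2·21 = 79
37(ω_sun−ω_arm) = −79(ω_ring−ω_arm),  ω_ring = 0, ω_sun = 1
37(1−ω_arm) = −79(0−ω_arm)  ⇒  116·ω_arm = 37  ⇒  ω_arm = 37/116
sun–planet mesh: 37·(1−37/116) = −21·(ω_p−ω_arm)  ⇒  ω_p−ω_arm = -2923/2436
ω_p = 37/116 − 2923/2436 = -37/42
exact speed ratio = -37/42

-37/42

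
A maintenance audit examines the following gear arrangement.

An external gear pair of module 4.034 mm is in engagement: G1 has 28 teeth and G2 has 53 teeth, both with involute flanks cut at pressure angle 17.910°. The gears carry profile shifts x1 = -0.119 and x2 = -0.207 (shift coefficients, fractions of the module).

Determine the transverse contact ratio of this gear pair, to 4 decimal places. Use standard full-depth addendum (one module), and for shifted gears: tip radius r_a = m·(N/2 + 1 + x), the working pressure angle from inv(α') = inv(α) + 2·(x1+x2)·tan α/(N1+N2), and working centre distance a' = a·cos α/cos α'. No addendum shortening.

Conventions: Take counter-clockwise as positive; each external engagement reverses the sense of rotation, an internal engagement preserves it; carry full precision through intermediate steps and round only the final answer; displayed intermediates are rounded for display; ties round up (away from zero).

1.9321

recognized (one external pair, fixed centres): single-mesh tooth geometry, m = 4.034, N1 = 28, N2 = 53
base radii: r_b1 = 53.739215, r_b2 = 101.720657
tip radii: r_a1 = 60.029954, r_a2 = 110.099962
inv(α') = inv(17.910°) + 2·(-0.119-0.207)·tan α/(28+53) = 0.00799405  ⇒  α' = 16.34160°
a' = a·cos α / cos α' = 163.3770·cos 17.910°/cos 16.34160° = 162.004658
action lengths: √(r_a1²−r_b1²) = 26.752423, √(r_a2²−r_b2²) = 42.129675
base pitch p_b = π·m·cos α = 12.059052
CR = (26.752423 + 42.129675 − 162.004658·sin 16.34160°)/12.059052 = 1.932150
contact ratio ≈ 1.9321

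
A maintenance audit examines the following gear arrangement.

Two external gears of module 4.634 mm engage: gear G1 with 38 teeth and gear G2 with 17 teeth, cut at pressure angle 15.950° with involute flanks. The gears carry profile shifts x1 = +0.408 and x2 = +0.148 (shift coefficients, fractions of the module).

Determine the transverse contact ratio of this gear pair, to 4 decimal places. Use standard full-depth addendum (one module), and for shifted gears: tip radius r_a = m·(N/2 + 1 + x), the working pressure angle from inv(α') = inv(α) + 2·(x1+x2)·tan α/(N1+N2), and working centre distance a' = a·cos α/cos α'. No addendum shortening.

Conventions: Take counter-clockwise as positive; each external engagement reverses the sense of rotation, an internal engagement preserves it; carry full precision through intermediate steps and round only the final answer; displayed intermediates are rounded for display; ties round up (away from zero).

topology: single-mesh involute geometry — m = 4.634, 38T/17T pair
base radii: r_b1 = 84.656394, r_b2 = 37.872597
tip radii: r_a1 = 94.570672, r_a2 = 44.708832
inv(α') = inv(15.950°) + 2·(+0.408+0.148)·tan α/(38+17) = 0.01319957  ⇒  α' = 19.23110°
a' = a·cos α / cos α' = 127.4350·cos 15.950°/cos 19.23110° = 129.770480
action lengths: √(r_a1²−r_b1²) = 42.153375, √(r_a2²−r_b2²) = 23.760178
base pitch p_b = π·m·cos α = 13.997679
CR = (42.153375 + 23.760178 − 129.770480·sin 19.23110°)/13.997679 = 1.655264
contact ratio ≈ 1.6553

1.6553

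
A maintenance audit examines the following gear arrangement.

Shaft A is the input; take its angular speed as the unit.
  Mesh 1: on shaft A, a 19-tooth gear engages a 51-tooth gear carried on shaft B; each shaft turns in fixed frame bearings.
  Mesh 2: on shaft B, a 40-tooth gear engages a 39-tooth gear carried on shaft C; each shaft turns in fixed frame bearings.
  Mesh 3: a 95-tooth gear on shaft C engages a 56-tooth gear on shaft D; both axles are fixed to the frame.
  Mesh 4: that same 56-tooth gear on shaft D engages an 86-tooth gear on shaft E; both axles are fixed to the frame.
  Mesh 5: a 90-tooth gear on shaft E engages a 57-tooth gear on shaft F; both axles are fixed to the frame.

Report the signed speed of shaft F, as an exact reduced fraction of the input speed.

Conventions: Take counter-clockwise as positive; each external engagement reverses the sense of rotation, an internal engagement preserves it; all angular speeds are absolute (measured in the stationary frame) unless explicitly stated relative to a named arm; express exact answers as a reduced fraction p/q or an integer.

5-mesh fixed-axis compound train (all bearings frame-fixed)
mesh 1 [19T→51T]: |ω|/ω_in = 1×19/51 = 19/51, sense flips to −
mesh 2 [40T→39T]: |ω|/ω_in = (19/51)×40/39 = 760/1989, sense flips to +
mesh 3 [95T→56T]: |ω|/ω_in = (760/1989)×95/56 = 9025/13923, sense flips to −
mesh 4 [56T→86T]: |ω|/ω_in = (9025/13923)×56/86 = 36100/85527, sense flips to +
mesh 5 [90T→57T]: |ω|/ω_in = (36100/85527)×90/57 = 19000/28509, sense flips to −
signed output speed (× input speed) = -19000/28509

-19000/28509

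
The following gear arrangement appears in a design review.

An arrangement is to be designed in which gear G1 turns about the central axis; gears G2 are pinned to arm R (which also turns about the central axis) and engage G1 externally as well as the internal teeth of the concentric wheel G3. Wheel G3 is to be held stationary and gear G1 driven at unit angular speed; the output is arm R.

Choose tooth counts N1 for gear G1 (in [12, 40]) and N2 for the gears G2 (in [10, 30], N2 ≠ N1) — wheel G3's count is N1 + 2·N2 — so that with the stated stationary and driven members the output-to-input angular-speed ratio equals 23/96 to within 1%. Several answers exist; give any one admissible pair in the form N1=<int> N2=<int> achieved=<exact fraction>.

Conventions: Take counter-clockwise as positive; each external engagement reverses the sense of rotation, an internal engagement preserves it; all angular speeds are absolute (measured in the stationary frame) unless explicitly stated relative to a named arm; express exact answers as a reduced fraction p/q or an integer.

class = planetary set [ratio 23/96 wanted; Willis about the carrier]
Willis with ω_ring = 0: ω_arm/ω_sun = N1/(N1+N3); set equal to 23/96  ⇒  N3/N1 = 1/(23/96) − 1 = 73/23
N3 = N1 + 2·N2  ⇒  N2/N1 = (N3/N1 − 1)/2 = (73/23 − 1)/2 = 25/23
smallest multiple with N1 ≥ 12 and N2 ≥ 10: k = 1  ⇒  N1 = 1·23 = 23, N2 = 1·25 = 25 (N1 ≤ 40, N2 ≤ 30, N2 ≠ N1 ✓), N3 = 23 + 2·25 = 73
check: N1/(N1+N3) with N1 = 23, N3 = 73 gives 23/96; |achieved − target| = 0 ≤ 23/9600 ✓

N1=23 N2=25 achieved=23/96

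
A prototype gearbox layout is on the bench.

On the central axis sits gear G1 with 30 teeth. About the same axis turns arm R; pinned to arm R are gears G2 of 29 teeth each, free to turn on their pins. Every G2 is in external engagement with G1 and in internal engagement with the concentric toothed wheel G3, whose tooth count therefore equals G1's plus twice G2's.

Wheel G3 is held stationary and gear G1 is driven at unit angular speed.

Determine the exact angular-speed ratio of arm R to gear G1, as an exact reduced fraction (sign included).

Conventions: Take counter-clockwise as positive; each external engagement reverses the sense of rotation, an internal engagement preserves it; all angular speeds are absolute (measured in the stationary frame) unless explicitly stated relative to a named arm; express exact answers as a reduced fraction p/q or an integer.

topology: planetary set — G1 30T / G2 29T / G3 88T, arm = carrier (Willis)
ring teeth: 30 + 2·29 = 88
30(ω_sun−ω_arm) = −88(ω_ring−ω_arm),  ω_ring = 0, ω_sun = 1
30(1−ω_arm) = −88(0−ω_arm)  ⇒  118·ω_arm = 30  ⇒  ω_arm = 15/59
ω_out/ω_in = 15/59

15/59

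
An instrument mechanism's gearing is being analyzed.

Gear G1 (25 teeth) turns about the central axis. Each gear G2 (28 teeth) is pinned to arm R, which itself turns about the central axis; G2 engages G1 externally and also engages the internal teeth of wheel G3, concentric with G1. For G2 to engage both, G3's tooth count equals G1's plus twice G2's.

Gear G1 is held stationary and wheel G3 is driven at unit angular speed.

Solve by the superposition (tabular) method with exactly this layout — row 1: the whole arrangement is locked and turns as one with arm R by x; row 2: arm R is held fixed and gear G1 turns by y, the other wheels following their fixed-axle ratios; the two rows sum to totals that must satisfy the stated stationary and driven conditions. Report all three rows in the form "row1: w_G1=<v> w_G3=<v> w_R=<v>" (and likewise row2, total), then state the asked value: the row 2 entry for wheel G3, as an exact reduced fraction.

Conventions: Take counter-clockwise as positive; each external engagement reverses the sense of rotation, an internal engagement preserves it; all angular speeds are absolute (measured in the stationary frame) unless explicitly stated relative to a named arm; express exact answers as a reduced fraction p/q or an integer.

row1: w_G1=81/106 w_G3=81/106 w_R=81/106
row2: w_G1=-81/106 w_G3=25/106 w_R=0
total: w_G1=0 w_G3=1 w_R=81/106
asked value: 25/106

planetary set (25T centre, 28T on arm, 81T internal) — Willis relation
row 1: whole set turns with the arm by x
row 2 — arm fixed, fixed-axis ratios: sun y, ring −(25/81)·y, arm 0
boundary: total ω_sun = x + y = 0 and total ω_ring = x − (25/81)·y = 1  ⇒  y = -81/106, x = 81/106
row 2 ring = −(25/81)·(-81/106) = 25/106
totals (row 1 + row 2): sun 81/106 + (-81/106) = 0, ring 81/106 + 25/106 = 1, arm 81/106 + 0 = 81/106
asked cell (row2, ring) = 25/106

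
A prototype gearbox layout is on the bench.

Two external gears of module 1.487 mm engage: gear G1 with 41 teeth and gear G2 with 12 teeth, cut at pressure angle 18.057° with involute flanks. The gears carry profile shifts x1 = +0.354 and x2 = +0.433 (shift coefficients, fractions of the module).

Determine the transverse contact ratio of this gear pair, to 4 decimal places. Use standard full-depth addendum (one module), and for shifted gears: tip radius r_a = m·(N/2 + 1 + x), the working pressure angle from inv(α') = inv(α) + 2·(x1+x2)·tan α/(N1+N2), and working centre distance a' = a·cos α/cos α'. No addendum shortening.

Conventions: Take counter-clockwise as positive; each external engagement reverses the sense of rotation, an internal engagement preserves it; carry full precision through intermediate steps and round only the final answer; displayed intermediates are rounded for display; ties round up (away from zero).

1.4676

class = single-mesh tooth geometry [involute pair 41T × 12T, m = 1.487]
base radii: r_b1 = 28.982146, r_b2 = 8.482579
tip radii: r_a1 = 32.496898, r_a2 = 11.052871
inv(α') = inv(18.057°) + 2·(+0.354+0.433)·tan α/(41+12) = 0.02054799  ⇒  α' = 22.17197°
a' = a·cos α / cos α' = 39.4055·cos 18.057°/cos 22.17197° = 40.456250
action lengths: √(r_a1²−r_b1²) = 14.699783, √(r_a2²−r_b2²) = 7.086029
base pitch p_b = π·m·cos α = 4.441468
CR = (14.699783 + 7.086029 − 40.456250·sin 22.17197°)/4.441468 = 1.467559
contact ratio ≈ 1.4676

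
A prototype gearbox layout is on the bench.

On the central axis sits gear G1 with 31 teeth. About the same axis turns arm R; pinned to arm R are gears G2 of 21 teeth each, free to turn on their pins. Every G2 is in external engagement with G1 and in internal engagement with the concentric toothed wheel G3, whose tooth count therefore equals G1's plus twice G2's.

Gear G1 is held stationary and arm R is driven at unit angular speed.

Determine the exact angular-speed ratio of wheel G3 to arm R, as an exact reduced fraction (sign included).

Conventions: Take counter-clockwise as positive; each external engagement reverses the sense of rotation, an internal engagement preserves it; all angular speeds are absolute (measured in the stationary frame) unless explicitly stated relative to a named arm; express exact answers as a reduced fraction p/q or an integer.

104/73

topology: planetary set — G1 31T / G2 21T / G3 73T, arm = carrier (Willis)
ring teeth: 31 + 2·21 = 73
31(ω_sun−ω_arm) = −73(ω_ring−ω_arm),  ω_sun = 0, ω_arm = 1
ω_ring = 1 − (31/73)(0−1) = 104/73
ω_out/ω_in = 104/73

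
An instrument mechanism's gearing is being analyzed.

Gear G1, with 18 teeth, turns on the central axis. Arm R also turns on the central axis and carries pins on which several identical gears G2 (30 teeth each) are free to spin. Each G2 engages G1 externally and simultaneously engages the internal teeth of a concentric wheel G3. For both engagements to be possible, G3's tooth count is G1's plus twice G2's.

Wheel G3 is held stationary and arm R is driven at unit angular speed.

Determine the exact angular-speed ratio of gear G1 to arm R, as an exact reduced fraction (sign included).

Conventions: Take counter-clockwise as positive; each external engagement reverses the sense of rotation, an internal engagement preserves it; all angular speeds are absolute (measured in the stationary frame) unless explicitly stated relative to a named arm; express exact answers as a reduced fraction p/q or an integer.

recognized (axles ride arm R): planetary set, 18/30/78 teeth
ring teeth: 18 + 2·30 = 78
18(ω_sun−ω_arm) = −78(ω_ring−ω_arm),  ω_ring = 0, ω_arm = 1
ω_sun = 1 − (78/18)(0−1) = 16/3
ω_out/ω_in = 16/3

16/3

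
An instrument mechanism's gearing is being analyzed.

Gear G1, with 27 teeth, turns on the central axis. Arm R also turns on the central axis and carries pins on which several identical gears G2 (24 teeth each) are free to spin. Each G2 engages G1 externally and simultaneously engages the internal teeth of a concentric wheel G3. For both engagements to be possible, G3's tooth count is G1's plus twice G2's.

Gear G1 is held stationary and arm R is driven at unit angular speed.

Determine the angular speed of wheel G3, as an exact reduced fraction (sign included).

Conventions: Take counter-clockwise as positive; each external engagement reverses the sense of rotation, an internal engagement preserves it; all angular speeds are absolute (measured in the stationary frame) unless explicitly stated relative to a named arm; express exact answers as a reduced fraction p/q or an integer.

34/25

planetary set (27T centre, 24T on arm, 75T internal) — Willis relation
ring teeth: 27 + 2·24 = 75
27(ω_sun−ω_arm) = −75(ω_ring−ω_arm),  ω_sun = 0, ω_arm = 1
ω_ring = 1 − (27/75)(0−1) = 34/25
exact speed ratio = 34/25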